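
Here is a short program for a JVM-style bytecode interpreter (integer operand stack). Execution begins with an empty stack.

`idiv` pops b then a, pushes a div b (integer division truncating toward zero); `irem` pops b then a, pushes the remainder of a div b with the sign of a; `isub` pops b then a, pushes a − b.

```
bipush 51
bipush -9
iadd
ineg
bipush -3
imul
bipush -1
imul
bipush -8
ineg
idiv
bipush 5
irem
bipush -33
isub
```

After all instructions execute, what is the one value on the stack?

bipush 51  : 51
bipush -9  : 51 -9
iadd       : 42
ineg       : -42
bipush -3  : -42 -3
imul       : 126
bipush -1  : 126 -1
imul       : -126
bipush -8  : -126 -8
ineg       : -126 8
idiv       : -15
bipush 5   : -15 5
irem       : 0
bipush -33 : 0 -33
isub       : 33

33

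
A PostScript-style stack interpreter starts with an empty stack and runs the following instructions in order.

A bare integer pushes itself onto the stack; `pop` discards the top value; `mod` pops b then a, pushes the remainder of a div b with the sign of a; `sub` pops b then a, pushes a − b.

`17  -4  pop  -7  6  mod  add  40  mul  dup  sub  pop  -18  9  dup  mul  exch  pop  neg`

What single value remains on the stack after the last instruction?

-81

17    [17]
-4    [17, -4]
pop   [17]
-7    [17, -7]
6     [17, -7, 6]
mod   [17, -1]
add   [16]
40    [16, 40]
mul   [640]
dup   [640, 640]
sub   [0]
pop   []
-18   [-18]
9     [-18, 9]
dup   [-18, 9, 9]
mul   [-18, 81]
exch  [81, -18]
pop   [81]
neg   [-81]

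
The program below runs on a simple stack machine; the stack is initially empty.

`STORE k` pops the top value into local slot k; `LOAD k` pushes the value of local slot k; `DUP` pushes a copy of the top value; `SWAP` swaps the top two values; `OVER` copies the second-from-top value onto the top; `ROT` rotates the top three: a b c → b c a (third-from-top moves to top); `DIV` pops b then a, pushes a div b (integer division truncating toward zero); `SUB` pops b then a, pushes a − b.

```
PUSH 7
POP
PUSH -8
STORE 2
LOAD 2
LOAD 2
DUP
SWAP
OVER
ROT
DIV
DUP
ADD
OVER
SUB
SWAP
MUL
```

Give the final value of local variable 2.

PUSH 7   7
POP      (empty)
PUSH -8  -8
STORE 2  (empty)
LOAD 2   -8
LOAD 2   -8 -8
DUP      -8 -8 -8
SWAP     -8 -8 -8
OVER     -8 -8 -8 -8
ROT      -8 -8 -8 -8
DIV      -8 -8 1
DUP      -8 -8 1 1
ADD      -8 -8 2
OVER     -8 -8 2 -8
SUB      -8 -8 10
SWAP     -8 10 -8
MUL      -8 -80

-8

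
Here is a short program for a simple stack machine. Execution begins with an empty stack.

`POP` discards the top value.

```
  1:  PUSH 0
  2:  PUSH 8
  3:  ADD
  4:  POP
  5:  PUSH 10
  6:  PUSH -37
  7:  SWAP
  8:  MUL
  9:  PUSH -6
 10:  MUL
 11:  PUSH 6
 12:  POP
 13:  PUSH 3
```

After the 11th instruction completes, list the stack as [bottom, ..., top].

[2220, 6]

PUSH 0   -> 0
PUSH 8   -> 0 8
ADD      -> 8
POP      -> (empty)
PUSH 10  -> 10
PUSH -37 -> 10 -37
SWAP     -> -37 10
MUL      -> -370
PUSH -6  -> -370 -6
MUL      -> 2220
PUSH 6   -> 2220 6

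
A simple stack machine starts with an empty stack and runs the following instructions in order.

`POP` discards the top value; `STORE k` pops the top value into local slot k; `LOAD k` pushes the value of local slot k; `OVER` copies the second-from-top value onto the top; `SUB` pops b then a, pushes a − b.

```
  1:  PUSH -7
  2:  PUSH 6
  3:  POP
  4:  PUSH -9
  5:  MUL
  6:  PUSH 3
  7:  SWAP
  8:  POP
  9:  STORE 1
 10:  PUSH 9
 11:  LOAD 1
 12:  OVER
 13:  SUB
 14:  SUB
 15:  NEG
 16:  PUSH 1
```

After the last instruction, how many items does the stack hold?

PUSH -7 -> -7
PUSH 6  -> -7 6
POP     -> -7
PUSH -9 -> -7 -9
MUL     -> 63
PUSH 3  -> 63 3
SWAP    -> 3 63
POP     -> 3
STORE 1 -> (empty)
PUSH 9  -> 9
LOAD 1  -> 9 3
OVER    -> 9 3 9
SUB     -> 9 -6
SUB     -> 15
NEG     -> -15
PUSH 1  -> -15 1

2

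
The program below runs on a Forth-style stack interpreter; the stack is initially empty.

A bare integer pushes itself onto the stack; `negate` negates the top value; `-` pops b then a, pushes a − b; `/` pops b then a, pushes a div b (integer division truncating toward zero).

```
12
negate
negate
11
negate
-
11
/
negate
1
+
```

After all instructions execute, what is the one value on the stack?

12     : [12]
negate : [-12]
negate : [12]
11     : [12, 11]
negate : [12, -11]
-      : [23]
11     : [23, 11]
/      : [2]
negate : [-2]
1      : [-2, 1]
+      : [-1]

-1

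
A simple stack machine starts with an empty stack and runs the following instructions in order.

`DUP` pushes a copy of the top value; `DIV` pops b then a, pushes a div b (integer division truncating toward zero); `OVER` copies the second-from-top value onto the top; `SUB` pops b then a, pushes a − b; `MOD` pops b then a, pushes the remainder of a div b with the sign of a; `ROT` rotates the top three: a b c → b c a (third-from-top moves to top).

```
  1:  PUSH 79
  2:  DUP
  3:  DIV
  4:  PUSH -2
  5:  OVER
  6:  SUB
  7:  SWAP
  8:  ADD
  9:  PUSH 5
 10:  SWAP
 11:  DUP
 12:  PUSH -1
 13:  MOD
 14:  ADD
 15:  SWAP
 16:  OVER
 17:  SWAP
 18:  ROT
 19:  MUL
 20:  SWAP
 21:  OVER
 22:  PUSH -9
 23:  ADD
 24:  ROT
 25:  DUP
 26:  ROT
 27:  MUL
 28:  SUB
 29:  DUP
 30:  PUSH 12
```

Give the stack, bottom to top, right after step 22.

PUSH 79 -> [79]
DUP     -> [79, 79]
DIV     -> [1]
PUSH -2 -> [1, -2]
OVER    -> [1, -2, 1]
SUB     -> [1, -3]
SWAP    -> [-3, 1]
ADD     -> [-2]
PUSH 5  -> [-2, 5]
SWAP    -> [5, -2]
DUP     -> [5, -2, -2]
PUSH -1 -> [5, -2, -2, -1]
MOD     -> [5, -2, 0]
ADD     -> [5, -2]
SWAP    -> [-2, 5]
OVER    -> [-2, 5, -2]
SWAP    -> [-2, -2, 5]
ROT     -> [-2, 5, -2]
MUL     -> [-2, -10]
SWAP    -> [-10, -2]
OVER    -> [-10, -2, -10]
PUSH -9 -> [-10, -2, -10, -9]

[-10, -2, -10, -9]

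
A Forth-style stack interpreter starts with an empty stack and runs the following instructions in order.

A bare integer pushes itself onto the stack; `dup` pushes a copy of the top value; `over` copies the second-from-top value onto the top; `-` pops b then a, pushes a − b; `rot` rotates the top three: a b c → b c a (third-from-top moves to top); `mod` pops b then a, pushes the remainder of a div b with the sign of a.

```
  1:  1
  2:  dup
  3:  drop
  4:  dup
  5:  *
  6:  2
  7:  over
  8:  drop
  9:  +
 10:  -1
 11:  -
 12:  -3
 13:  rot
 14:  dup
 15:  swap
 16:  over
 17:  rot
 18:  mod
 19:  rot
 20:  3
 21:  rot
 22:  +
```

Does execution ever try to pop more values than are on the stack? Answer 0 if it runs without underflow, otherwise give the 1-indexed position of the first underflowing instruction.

13

1    → [1]
dup  → [1, 1]
drop → [1]
dup  → [1, 1]
*    → [1]
2    → [1, 2]
over → [1, 2, 1]
drop → [1, 2]
+    → [3]
-1   → [3, -1]
-    → [4]
-3   → [4, -3]
rot  — needs 3 operands, stack has 2 → underflow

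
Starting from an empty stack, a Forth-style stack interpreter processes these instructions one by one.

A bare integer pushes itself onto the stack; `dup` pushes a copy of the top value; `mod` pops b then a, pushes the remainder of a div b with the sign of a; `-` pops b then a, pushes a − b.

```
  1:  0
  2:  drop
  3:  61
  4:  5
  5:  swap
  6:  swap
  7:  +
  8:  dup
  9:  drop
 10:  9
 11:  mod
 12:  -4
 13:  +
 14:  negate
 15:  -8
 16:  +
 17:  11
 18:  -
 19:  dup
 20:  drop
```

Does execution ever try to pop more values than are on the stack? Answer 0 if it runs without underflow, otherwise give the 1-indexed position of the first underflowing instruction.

0      → [0]
drop   → []
61     → [61]
5      → [61, 5]
swap   → [5, 61]
swap   → [61, 5]
+      → [66]
dup    → [66, 66]
drop   → [66]
9      → [66, 9]
mod    → [3]
-4     → [3, -4]
+      → [-1]
negate → [1]
-8     → [1, -8]
+      → [-7]
11     → [-7, 11]
-      → [-18]
dup    → [-18, -18]
drop   → [-18]

0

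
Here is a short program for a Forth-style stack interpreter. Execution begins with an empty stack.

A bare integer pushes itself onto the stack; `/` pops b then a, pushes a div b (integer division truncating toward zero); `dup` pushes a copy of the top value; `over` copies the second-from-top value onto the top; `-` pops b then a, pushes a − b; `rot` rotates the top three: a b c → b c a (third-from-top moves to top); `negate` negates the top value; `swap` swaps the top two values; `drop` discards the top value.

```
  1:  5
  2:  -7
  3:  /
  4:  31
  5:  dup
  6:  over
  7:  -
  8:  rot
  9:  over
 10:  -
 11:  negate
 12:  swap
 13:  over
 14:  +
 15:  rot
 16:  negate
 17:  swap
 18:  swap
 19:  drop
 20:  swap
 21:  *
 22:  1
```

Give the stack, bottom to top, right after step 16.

[0, 0, -31]

5      → 5
-7     → 5 -7
/      → 0
31     → 0 31
dup    → 0 31 31
over   → 0 31 31 31
-      → 0 31 0
rot    → 31 0 0
over   → 31 0 0 0
-      → 31 0 0
negate → 31 0 0
swap   → 31 0 0
over   → 31 0 0 0
+      → 31 0 0
rot    → 0 0 31
negate → 0 0 -31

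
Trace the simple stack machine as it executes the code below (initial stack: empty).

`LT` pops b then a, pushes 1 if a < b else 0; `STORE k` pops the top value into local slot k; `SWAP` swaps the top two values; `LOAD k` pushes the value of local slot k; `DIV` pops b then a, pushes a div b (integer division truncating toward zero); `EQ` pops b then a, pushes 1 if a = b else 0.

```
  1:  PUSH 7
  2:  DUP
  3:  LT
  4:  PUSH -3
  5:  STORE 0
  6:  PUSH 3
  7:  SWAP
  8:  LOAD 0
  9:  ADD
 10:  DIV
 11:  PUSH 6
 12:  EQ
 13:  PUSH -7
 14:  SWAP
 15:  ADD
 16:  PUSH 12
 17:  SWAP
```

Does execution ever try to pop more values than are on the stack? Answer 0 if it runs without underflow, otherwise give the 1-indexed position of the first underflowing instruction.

PUSH 7  : 7
DUP     : 7 7
LT      : 0
PUSH -3 : 0 -3
STORE 0 : 0
PUSH 3  : 0 3
SWAP    : 3 0
LOAD 0  : 3 0 -3
ADD     : 3 -3
DIV     : -1
PUSH 6  : -1 6
EQ      : 0
PUSH -7 : 0 -7
SWAP    : -7 0
ADD     : -7
PUSH 12 : -7 12
SWAP    : 12 -7

0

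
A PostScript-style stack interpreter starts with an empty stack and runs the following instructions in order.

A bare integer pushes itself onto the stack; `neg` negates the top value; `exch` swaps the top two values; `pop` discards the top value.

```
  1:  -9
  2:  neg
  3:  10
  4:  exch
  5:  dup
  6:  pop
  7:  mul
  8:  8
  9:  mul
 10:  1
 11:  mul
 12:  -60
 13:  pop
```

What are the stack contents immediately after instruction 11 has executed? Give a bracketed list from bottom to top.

[720]

-9    [-9]
neg   [9]
10    [9, 10]
exch  [10, 9]
dup   [10, 9, 9]
pop   [10, 9]
mul   [90]
8     [90, 8]
mul   [720]
1     [720, 1]
mul   [720]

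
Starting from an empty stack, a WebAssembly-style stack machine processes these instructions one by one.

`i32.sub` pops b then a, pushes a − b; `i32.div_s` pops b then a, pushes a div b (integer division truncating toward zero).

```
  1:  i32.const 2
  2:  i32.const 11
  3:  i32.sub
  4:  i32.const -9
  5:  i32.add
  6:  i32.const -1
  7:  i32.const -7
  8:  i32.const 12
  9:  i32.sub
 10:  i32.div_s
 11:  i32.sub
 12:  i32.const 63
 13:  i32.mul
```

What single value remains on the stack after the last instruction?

-1134

i32.const 2  : 2
i32.const 11 : 2 11
i32.sub      : -9
i32.const -9 : -9 -9
i32.add      : -18
i32.const -1 : -18 -1
i32.const -7 : -18 -1 -7
i32.const 12 : -18 -1 -7 12
i32.sub      : -18 -1 -19
i32.div_s    : -18 0
i32.sub      : -18
i32.const 63 : -18 63
i32.mul      : -1134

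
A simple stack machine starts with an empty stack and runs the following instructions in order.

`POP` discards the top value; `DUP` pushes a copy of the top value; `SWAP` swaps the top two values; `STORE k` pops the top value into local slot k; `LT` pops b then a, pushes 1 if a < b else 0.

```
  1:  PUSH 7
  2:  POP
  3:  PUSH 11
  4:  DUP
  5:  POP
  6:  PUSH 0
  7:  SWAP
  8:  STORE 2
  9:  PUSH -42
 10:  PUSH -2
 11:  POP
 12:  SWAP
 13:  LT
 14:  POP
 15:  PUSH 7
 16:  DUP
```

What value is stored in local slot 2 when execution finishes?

PUSH 7   -> 7
POP      -> (empty)
PUSH 11  -> 11
DUP      -> 11 11
POP      -> 11
PUSH 0   -> 11 0
SWAP     -> 0 11
STORE 2  -> 0
PUSH -42 -> 0 -42
PUSH -2  -> 0 -42 -2
POP      -> 0 -42
SWAP     -> -42 0
LT       -> 1
POP      -> (empty)
PUSH 7   -> 7
DUP      -> 7 7

11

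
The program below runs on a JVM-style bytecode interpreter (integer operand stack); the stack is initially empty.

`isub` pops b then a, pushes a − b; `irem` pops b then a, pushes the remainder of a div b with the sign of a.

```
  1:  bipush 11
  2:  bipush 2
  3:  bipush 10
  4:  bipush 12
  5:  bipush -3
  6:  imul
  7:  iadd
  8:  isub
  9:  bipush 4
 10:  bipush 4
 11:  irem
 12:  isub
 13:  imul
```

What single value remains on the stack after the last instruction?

308

bipush 11  11
bipush 2   11 2
bipush 10  11 2 10
bipush 12  11 2 10 12
bipush -3  11 2 10 12 -3
imul       11 2 10 -36
iadd       11 2 -26
isub       11 28
bipush 4   11 28 4
bipush 4   11 28 4 4
irem       11 28 0
isub       11 28
imul       308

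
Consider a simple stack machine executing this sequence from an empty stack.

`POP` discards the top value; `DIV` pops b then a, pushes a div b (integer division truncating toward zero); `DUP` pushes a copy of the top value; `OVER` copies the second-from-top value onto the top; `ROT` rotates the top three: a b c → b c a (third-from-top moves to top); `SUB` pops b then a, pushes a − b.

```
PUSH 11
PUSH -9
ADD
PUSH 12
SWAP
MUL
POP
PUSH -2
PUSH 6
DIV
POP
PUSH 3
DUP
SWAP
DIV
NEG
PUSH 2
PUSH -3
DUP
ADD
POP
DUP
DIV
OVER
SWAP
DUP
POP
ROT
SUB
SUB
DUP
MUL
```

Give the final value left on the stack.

PUSH 11  11
PUSH -9  11 -9
ADD      2
PUSH 12  2 12
SWAP     12 2
MUL      24
POP      (empty)
PUSH -2  -2
PUSH 6   -2 6
DIV      0
POP      (empty)
PUSH 3   3
DUP      3 3
SWAP     3 3
DIV      1
NEG      -1
PUSH 2   -1 2
PUSH -3  -1 2 -3
DUP      -1 2 -3 -3
ADD      -1 2 -6
POP      -1 2
DUP      -1 2 2
DIV      -1 1
OVER     -1 1 -1
SWAP     -1 -1 1
DUP      -1 -1 1 1
POP      -1 -1 1
ROT      -1 1 -1
SUB      -1 2
SUB      -3
DUP      -3 -3
MUL      9

9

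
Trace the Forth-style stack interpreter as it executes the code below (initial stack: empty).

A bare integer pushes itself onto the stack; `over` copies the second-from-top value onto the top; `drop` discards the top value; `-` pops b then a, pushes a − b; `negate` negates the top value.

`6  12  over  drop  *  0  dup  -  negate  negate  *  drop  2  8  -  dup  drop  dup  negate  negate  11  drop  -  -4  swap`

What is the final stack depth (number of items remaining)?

6      → [6]
12     → [6, 12]
over   → [6, 12, 6]
drop   → [6, 12]
*      → [72]
0      → [72, 0]
dup    → [72, 0, 0]
-      → [72, 0]
negate → [72, 0]
negate → [72, 0]
*      → [0]
drop   → []
2      → [2]
8      → [2, 8]
-      → [-6]
dup    → [-6, -6]
drop   → [-6]
dup    → [-6, -6]
negate → [-6, 6]
negate → [-6, -6]
11     → [-6, -6, 11]
drop   → [-6, -6]
-      → [0]
-4     → [0, -4]
swap   → [-4, 0]

2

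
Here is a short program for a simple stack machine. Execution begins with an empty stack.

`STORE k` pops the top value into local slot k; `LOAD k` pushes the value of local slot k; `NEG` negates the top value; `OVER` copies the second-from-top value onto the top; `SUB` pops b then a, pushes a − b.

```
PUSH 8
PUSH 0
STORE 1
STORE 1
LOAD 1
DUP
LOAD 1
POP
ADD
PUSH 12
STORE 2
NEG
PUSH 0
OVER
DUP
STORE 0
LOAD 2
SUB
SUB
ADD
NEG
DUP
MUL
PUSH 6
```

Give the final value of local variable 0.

PUSH 8  -> [8]
PUSH 0  -> [8, 0]
STORE 1 -> [8]
STORE 1 -> []
LOAD 1  -> [8]
DUP     -> [8, 8]
LOAD 1  -> [8, 8, 8]
POP     -> [8, 8]
ADD     -> [16]
PUSH 12 -> [16, 12]
STORE 2 -> [16]
NEG     -> [-16]
PUSH 0  -> [-16, 0]
OVER    -> [-16, 0, -16]
DUP     -> [-16, 0, -16, -16]
STORE 0 -> [-16, 0, -16]
LOAD 2  -> [-16, 0, -16, 12]
SUB     -> [-16, 0, -28]
SUB     -> [-16, 28]
ADD     -> [12]
NEG     -> [-12]
DUP     -> [-12, -12]
MUL     -> [144]
PUSH 6  -> [144, 6]

-16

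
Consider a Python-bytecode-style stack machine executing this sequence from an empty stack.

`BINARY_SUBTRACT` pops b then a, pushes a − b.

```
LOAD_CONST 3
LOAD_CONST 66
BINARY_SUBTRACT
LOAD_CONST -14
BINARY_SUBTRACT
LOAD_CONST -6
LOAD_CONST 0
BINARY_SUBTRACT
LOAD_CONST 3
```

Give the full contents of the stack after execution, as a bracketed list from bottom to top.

LOAD_CONST 3     [3]
LOAD_CONST 66    [3, 66]
BINARY_SUBTRACT  [-63]
LOAD_CONST -14   [-63, -14]
BINARY_SUBTRACT  [-49]
LOAD_CONST -6    [-49, -6]
LOAD_CONST 0     [-49, -6, 0]
BINARY_SUBTRACT  [-49, -6]
LOAD_CONST 3     [-49, -6, 3]

[-49, -6, 3]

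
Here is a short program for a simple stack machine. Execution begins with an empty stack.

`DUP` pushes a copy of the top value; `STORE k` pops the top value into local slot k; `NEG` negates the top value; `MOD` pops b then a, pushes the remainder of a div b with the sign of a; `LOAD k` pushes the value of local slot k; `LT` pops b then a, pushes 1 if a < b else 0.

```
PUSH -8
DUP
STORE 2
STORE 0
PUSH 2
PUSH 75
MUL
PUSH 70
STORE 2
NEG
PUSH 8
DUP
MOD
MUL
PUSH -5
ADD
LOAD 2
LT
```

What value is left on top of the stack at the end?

1

PUSH -8 -> -8
DUP     -> -8 -8
STORE 2 -> -8
STORE 0 -> (empty)
PUSH 2  -> 2
PUSH 75 -> 2 75
MUL     -> 150
PUSH 70 -> 150 70
STORE 2 -> 150
NEG     -> -150
PUSH 8  -> -150 8
DUP     -> -150 8 8
MOD     -> -150 0
MUL     -> 0
PUSH -5 -> 0 -5
ADD     -> -5
LOAD 2  -> -5 70
LT      -> 1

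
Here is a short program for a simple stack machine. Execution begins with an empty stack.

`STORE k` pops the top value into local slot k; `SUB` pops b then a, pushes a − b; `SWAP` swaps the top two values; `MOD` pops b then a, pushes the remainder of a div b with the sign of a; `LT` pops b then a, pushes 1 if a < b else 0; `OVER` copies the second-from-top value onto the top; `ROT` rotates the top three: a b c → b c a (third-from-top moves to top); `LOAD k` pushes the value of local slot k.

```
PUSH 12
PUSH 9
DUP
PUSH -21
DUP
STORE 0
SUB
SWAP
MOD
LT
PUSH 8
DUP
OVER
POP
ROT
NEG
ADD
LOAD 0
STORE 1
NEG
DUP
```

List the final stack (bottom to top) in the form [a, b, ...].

[8, -8, -8]

PUSH 12  -> [12]
PUSH 9   -> [12, 9]
DUP      -> [12, 9, 9]
PUSH -21 -> [12, 9, 9, -21]
DUP      -> [12, 9, 9, -21, -21]
STORE 0  -> [12, 9, 9, -21]
SUB      -> [12, 9, 30]
SWAP     -> [12, 30, 9]
MOD      -> [12, 3]
LT       -> [0]
PUSH 8   -> [0, 8]
DUP      -> [0, 8, 8]
OVER     -> [0, 8, 8, 8]
POP      -> [0, 8, 8]
ROT      -> [8, 8, 0]
NEG      -> [8, 8, 0]
ADD      -> [8, 8]
LOAD 0   -> [8, 8, -21]
STORE 1  -> [8, 8]
NEG      -> [8, -8]
DUP      -> [8, -8, -8]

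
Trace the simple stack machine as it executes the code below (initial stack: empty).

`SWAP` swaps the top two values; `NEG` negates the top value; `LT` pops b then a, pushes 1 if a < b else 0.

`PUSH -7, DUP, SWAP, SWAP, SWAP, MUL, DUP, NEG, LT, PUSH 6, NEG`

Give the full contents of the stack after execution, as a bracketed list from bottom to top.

[0, -6]

PUSH -7 → [-7]
DUP     → [-7, -7]
SWAP    → [-7, -7]
SWAP    → [-7, -7]
SWAP    → [-7, -7]
MUL     → [49]
DUP     → [49, 49]
NEG     → [49, -49]
LT      → [0]
PUSH 6  → [0, 6]
NEG     → [0, -6]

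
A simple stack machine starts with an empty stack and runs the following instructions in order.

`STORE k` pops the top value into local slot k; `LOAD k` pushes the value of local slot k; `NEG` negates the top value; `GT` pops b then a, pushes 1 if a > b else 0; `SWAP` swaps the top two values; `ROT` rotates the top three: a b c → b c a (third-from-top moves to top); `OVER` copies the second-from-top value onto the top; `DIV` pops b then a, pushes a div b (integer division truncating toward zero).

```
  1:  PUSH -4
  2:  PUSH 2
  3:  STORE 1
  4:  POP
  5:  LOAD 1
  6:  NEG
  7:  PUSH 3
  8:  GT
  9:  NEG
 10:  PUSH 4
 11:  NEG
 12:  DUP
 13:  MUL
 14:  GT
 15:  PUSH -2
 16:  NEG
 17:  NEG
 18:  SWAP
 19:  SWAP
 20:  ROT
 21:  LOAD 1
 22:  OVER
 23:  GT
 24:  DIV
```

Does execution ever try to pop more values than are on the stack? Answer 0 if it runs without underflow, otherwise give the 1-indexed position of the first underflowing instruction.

PUSH -4 : -4
PUSH 2  : -4 2
STORE 1 : -4
POP     : (empty)
LOAD 1  : 2
NEG     : -2
PUSH 3  : -2 3
GT      : 0
NEG     : 0
PUSH 4  : 0 4
NEG     : 0 -4
DUP     : 0 -4 -4
MUL     : 0 16
GT      : 0
PUSH -2 : 0 -2
NEG     : 0 2
NEG     : 0 -2
SWAP    : -2 0
SWAP    : 0 -2
ROT  — needs 3 operands, stack has 2 → underflow

20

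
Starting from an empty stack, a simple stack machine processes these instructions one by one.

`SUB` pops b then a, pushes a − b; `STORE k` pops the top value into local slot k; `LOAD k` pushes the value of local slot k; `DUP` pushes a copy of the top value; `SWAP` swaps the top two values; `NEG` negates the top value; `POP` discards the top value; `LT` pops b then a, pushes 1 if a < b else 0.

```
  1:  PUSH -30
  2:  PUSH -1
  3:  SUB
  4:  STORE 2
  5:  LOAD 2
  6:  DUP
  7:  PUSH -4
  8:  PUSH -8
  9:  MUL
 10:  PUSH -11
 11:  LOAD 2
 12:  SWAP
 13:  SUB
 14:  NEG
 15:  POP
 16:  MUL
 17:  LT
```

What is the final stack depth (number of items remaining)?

PUSH -30 -> -30
PUSH -1  -> -30 -1
SUB      -> -29
STORE 2  -> (empty)
LOAD 2   -> -29
DUP      -> -29 -29
PUSH -4  -> -29 -29 -4
PUSH -8  -> -29 -29 -4 -8
MUL      -> -29 -29 32
PUSH -11 -> -29 -29 32 -11
LOAD 2   -> -29 -29 32 -11 -29
SWAP     -> -29 -29 32 -29 -11
SUB      -> -29 -29 32 -18
NEG      -> -29 -29 32 18
POP      -> -29 -29 32
MUL      -> -29 -928
LT       -> 0

1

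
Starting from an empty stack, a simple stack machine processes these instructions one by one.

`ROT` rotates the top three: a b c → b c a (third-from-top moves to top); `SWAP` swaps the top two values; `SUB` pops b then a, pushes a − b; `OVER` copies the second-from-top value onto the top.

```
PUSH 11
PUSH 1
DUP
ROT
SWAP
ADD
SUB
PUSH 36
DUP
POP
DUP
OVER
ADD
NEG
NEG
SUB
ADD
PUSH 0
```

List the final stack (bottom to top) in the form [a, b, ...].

PUSH 11  11
PUSH 1   11 1
DUP      11 1 1
ROT      1 1 11
SWAP     1 11 1
ADD      1 12
SUB      -11
PUSH 36  -11 36
DUP      -11 36 36
POP      -11 36
DUP      -11 36 36
OVER     -11 36 36 36
ADD      -11 36 72
NEG      -11 36 -72
NEG      -11 36 72
SUB      -11 -36
ADD      -47
PUSH 0   -47 0

[-47, 0]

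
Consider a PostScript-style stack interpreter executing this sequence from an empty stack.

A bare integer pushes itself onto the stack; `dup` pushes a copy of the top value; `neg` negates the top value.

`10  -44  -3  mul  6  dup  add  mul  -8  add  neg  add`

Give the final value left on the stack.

-1566

10  → [10]
-44 → [10, -44]
-3  → [10, -44, -3]
mul → [10, 132]
6   → [10, 132, 6]
dup → [10, 132, 6, 6]
add → [10, 132, 12]
mul → [10, 1584]
-8  → [10, 1584, -8]
add → [10, 1576]
neg → [10, -1576]
add → [-1566]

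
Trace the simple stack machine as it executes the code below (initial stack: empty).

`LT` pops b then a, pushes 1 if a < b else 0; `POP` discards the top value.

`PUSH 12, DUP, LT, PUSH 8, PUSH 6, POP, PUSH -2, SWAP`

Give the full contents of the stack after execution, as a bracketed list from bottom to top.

PUSH 12 : [12]
DUP     : [12, 12]
LT      : [0]
PUSH 8  : [0, 8]
PUSH 6  : [0, 8, 6]
POP     : [0, 8]
PUSH -2 : [0, 8, -2]
SWAP    : [0, -2, 8]

[0, -2, 8]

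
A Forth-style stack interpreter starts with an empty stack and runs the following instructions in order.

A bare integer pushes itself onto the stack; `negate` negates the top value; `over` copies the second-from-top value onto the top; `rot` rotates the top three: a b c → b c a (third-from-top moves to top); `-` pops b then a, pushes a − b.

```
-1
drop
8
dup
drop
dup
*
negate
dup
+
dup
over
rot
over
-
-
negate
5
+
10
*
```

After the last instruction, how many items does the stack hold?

2

-1     → -1
drop   → (empty)
8      → 8
dup    → 8 8
drop   → 8
dup    → 8 8
*      → 64
negate → -64
dup    → -64 -64
+      → -128
dup    → -128 -128
over   → -128 -128 -128
rot    → -128 -128 -128
over   → -128 -128 -128 -128
-      → -128 -128 0
-      → -128 -128
negate → -128 128
5      → -128 128 5
+      → -128 133
10     → -128 133 10
*      → -128 1330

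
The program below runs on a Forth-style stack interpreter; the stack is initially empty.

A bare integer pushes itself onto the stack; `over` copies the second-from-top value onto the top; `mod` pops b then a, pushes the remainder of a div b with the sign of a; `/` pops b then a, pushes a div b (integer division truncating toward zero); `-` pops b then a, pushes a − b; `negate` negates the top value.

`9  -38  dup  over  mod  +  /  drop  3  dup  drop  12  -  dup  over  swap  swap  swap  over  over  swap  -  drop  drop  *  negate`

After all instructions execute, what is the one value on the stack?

-81

9      -> [9]
-38    -> [9, -38]
dup    -> [9, -38, -38]
over   -> [9, -38, -38, -38]
mod    -> [9, -38, 0]
+      -> [9, -38]
/      -> [0]
drop   -> []
3      -> [3]
dup    -> [3, 3]
drop   -> [3]
12     -> [3, 12]
-      -> [-9]
dup    -> [-9, -9]
over   -> [-9, -9, -9]
swap   -> [-9, -9, -9]
swap   -> [-9, -9, -9]
swap   -> [-9, -9, -9]
over   -> [-9, -9, -9, -9]
over   -> [-9, -9, -9, -9, -9]
swap   -> [-9, -9, -9, -9, -9]
-      -> [-9, -9, -9, 0]
drop   -> [-9, -9, -9]
drop   -> [-9, -9]
*      -> [81]
negate -> [-81]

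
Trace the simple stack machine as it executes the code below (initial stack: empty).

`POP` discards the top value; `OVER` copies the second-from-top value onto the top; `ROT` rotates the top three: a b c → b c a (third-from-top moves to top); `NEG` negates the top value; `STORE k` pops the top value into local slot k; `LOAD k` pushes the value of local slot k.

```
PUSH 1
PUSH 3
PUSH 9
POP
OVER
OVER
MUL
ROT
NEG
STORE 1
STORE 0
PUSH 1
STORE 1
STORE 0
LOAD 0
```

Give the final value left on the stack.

3

PUSH 1  → 1
PUSH 3  → 1 3
PUSH 9  → 1 3 9
POP     → 1 3
OVER    → 1 3 1
OVER    → 1 3 1 3
MUL     → 1 3 3
ROT     → 3 3 1
NEG     → 3 3 -1
STORE 1 → 3 3
STORE 0 → 3
PUSH 1  → 3 1
STORE 1 → 3
STORE 0 → (empty)
LOAD 0  → 3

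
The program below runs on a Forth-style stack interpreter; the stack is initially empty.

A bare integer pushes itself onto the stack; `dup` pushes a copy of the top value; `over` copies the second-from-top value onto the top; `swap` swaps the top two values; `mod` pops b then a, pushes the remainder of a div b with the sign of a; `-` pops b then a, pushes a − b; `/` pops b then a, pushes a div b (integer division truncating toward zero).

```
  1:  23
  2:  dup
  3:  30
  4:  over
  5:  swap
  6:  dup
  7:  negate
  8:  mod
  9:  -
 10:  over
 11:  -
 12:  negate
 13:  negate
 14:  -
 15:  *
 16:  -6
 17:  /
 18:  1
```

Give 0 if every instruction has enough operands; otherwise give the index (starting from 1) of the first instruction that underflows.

0

23      [23]
dup     [23, 23]
30      [23, 23, 30]
over    [23, 23, 30, 23]
swap    [23, 23, 23, 30]
dup     [23, 23, 23, 30, 30]
negate  [23, 23, 23, 30, -30]
mod     [23, 23, 23, 0]
-       [23, 23, 23]
over    [23, 23, 23, 23]
-       [23, 23, 0]
negate  [23, 23, 0]
negate  [23, 23, 0]
-       [23, 23]
*       [529]
-6      [529, -6]
/       [-88]
1       [-88, 1]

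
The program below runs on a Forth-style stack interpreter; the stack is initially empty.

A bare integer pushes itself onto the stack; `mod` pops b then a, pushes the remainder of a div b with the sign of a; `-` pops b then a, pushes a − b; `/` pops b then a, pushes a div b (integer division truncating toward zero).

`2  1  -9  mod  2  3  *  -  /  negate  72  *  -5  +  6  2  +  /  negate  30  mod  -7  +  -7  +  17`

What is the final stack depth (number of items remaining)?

2

2      : 2
1      : 2 1
-9     : 2 1 -9
mod    : 2 1
2      : 2 1 2
3      : 2 1 2 3
*      : 2 1 6
-      : 2 -5
/      : 0
negate : 0
72     : 0 72
*      : 0
-5     : 0 -5
+      : -5
6      : -5 6
2      : -5 6 2
+      : -5 8
/      : 0
negate : 0
30     : 0 30
mod    : 0
-7     : 0 -7
+      : -7
-7     : -7 -7
+      : -14
17     : -14 17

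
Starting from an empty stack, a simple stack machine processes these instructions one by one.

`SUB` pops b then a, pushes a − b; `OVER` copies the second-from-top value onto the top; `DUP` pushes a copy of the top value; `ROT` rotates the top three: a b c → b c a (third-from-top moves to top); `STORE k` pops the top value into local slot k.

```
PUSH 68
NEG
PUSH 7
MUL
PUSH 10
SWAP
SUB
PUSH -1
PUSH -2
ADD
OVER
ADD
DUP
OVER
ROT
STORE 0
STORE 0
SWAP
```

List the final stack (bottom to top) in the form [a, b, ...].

[483, 486]

PUSH 68  [68]
NEG      [-68]
PUSH 7   [-68, 7]
MUL      [-476]
PUSH 10  [-476, 10]
SWAP     [10, -476]
SUB      [486]
PUSH -1  [486, -1]
PUSH -2  [486, -1, -2]
ADD      [486, -3]
OVER     [486, -3, 486]
ADD      [486, 483]
DUP      [486, 483, 483]
OVER     [486, 483, 483, 483]
ROT      [486, 483, 483, 483]
STORE 0  [486, 483, 483]
STORE 0  [486, 483]
SWAP     [483, 486]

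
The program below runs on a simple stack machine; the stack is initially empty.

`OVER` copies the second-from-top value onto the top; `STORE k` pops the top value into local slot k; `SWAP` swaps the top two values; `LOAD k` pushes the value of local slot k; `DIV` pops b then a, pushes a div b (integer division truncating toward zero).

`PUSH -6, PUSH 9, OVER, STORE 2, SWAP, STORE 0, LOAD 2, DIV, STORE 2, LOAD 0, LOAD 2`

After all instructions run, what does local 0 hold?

-6

PUSH -6 → [-6]
PUSH 9  → [-6, 9]
OVER    → [-6, 9, -6]
STORE 2 → [-6, 9]
SWAP    → [9, -6]
STORE 0 → [9]
LOAD 2  → [9, -6]
DIV     → [-1]
STORE 2 → []
LOAD 0  → [-6]
LOAD 2  → [-6, -1]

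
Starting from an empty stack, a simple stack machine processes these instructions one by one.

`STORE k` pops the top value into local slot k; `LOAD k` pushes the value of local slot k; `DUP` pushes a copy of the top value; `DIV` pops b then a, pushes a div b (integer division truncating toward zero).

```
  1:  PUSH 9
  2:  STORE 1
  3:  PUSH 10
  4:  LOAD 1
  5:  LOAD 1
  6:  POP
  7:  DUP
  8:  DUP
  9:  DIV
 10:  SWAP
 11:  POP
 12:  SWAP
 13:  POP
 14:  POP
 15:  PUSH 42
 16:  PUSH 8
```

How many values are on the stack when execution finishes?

PUSH 9   9
STORE 1  (empty)
PUSH 10  10
LOAD 1   10 9
LOAD 1   10 9 9
POP      10 9
DUP      10 9 9
DUP      10 9 9 9
DIV      10 9 1
SWAP     10 1 9
POP      10 1
SWAP     1 10
POP      1
POP      (empty)
PUSH 42  42
PUSH 8   42 8

2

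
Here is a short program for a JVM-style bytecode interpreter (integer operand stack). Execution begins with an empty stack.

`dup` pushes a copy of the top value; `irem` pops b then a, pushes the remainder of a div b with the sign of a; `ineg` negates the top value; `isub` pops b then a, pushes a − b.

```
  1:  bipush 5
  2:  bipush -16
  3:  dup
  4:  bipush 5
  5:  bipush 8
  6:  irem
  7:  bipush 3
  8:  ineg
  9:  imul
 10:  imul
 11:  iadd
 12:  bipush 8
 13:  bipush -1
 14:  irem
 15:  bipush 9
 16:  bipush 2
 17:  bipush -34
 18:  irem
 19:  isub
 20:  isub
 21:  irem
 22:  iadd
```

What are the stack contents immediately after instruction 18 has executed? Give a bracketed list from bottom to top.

bipush 5    [5]
bipush -16  [5, -16]
dup         [5, -16, -16]
bipush 5    [5, -16, -16, 5]
bipush 8    [5, -16, -16, 5, 8]
irem        [5, -16, -16, 5]
bipush 3    [5, -16, -16, 5, 3]
ineg        [5, -16, -16, 5, -3]
imul        [5, -16, -16, -15]
imul        [5, -16, 240]
iadd        [5, 224]
bipush 8    [5, 224, 8]
bipush -1   [5, 224, 8, -1]
irem        [5, 224, 0]
bipush 9    [5, 224, 0, 9]
bipush 2    [5, 224, 0, 9, 2]
bipush -34  [5, 224, 0, 9, 2, -34]
irem        [5, 224, 0, 9, 2]

[5, 224, 0, 9, 2]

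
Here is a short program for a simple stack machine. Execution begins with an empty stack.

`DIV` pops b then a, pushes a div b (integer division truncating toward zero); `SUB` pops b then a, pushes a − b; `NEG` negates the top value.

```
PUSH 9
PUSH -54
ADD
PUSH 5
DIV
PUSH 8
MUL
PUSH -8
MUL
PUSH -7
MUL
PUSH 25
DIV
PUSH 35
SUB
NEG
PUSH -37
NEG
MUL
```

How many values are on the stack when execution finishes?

PUSH 9    9
PUSH -54  9 -54
ADD       -45
PUSH 5    -45 5
DIV       -9
PUSH 8    -9 8
MUL       -72
PUSH -8   -72 -8
MUL       576
PUSH -7   576 -7
MUL       -4032
PUSH 25   -4032 25
DIV       -161
PUSH 35   -161 35
SUB       -196
NEG       196
PUSH -37  196 -37
NEG       196 37
MUL       7252

1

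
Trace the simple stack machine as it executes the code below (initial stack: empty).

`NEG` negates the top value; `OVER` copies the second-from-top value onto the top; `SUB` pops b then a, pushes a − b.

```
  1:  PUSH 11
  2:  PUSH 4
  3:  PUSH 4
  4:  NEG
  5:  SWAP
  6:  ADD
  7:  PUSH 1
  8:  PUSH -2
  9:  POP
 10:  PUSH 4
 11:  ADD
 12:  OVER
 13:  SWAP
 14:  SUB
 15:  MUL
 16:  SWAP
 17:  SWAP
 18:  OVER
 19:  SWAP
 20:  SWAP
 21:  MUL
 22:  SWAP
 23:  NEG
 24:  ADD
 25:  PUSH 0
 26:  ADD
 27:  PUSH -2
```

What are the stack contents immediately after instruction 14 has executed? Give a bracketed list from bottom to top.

[11, 0, -5]

PUSH 11  [11]
PUSH 4   [11, 4]
PUSH 4   [11, 4, 4]
NEG      [11, 4, -4]
SWAP     [11, -4, 4]
ADD      [11, 0]
PUSH 1   [11, 0, 1]
PUSH -2  [11, 0, 1, -2]
POP      [11, 0, 1]
PUSH 4   [11, 0, 1, 4]
ADD      [11, 0, 5]
OVER     [11, 0, 5, 0]
SWAP     [11, 0, 0, 5]
SUB      [11, 0, -5]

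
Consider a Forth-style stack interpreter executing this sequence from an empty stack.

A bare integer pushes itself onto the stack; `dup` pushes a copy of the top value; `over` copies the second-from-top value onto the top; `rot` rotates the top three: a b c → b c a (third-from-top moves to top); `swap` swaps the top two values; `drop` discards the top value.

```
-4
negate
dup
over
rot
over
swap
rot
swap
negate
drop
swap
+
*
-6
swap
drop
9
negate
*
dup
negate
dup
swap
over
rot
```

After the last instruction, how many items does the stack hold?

4

-4     → -4
negate → 4
dup    → 4 4
over   → 4 4 4
rot    → 4 4 4
over   → 4 4 4 4
swap   → 4 4 4 4
rot    → 4 4 4 4
swap   → 4 4 4 4
negate → 4 4 4 -4
drop   → 4 4 4
swap   → 4 4 4
+      → 4 8
*      → 32
-6     → 32 -6
swap   → -6 32
drop   → -6
9      → -6 9
negate → -6 -9
*      → 54
dup    → 54 54
negate → 54 -54
dup    → 54 -54 -54
swap   → 54 -54 -54
over   → 54 -54 -54 -54
rot    → 54 -54 -54 -54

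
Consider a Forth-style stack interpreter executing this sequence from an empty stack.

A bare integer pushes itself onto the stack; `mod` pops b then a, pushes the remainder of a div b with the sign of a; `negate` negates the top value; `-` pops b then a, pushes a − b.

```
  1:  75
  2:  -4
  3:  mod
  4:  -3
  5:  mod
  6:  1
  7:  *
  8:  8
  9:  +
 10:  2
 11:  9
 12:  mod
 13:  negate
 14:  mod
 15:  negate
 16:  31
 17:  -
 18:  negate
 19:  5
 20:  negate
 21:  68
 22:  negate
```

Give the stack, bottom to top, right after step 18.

[31]

75     : 75
-4     : 75 -4
mod    : 3
-3     : 3 -3
mod    : 0
1      : 0 1
*      : 0
8      : 0 8
+      : 8
2      : 8 2
9      : 8 2 9
mod    : 8 2
negate : 8 -2
mod    : 0
negate : 0
31     : 0 31
-      : -31
negate : 31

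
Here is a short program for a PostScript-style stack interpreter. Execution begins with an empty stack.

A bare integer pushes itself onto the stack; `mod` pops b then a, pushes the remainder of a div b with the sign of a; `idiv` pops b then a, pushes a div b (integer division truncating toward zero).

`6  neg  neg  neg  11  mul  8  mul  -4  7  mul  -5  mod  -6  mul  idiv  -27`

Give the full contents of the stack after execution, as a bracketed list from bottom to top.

[-29, -27]

6    -> 6
neg  -> -6
neg  -> 6
neg  -> -6
11   -> -6 11
mul  -> -66
8    -> -66 8
mul  -> -528
-4   -> -528 -4
7    -> -528 -4 7
mul  -> -528 -28
-5   -> -528 -28 -5
mod  -> -528 -3
-6   -> -528 -3 -6
mul  -> -528 18
idiv -> -29
-27  -> -29 -27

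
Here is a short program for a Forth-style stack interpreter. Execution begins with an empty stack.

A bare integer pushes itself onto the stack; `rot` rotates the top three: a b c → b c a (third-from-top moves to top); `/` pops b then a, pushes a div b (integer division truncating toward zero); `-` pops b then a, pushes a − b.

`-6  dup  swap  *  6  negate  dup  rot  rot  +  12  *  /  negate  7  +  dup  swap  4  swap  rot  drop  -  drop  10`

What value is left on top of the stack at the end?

-6     → [-6]
dup    → [-6, -6]
swap   → [-6, -6]
*      → [36]
6      → [36, 6]
negate → [36, -6]
dup    → [36, -6, -6]
rot    → [-6, -6, 36]
rot    → [-6, 36, -6]
+      → [-6, 30]
12     → [-6, 30, 12]
*      → [-6, 360]
/      → [0]
negate → [0]
7      → [0, 7]
+      → [7]
dup    → [7, 7]
swap   → [7, 7]
4      → [7, 7, 4]
swap   → [7, 4, 7]
rot    → [4, 7, 7]
drop   → [4, 7]
-      → [-3]
drop   → []
10     → [10]

10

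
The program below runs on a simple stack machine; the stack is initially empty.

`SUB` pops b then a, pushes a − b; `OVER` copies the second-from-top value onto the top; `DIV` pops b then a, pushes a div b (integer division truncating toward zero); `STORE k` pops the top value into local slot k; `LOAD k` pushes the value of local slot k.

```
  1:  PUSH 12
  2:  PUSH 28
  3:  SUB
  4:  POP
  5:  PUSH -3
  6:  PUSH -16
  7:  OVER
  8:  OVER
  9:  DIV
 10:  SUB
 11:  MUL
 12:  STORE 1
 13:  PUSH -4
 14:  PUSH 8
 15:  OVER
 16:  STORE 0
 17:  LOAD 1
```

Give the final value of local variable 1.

PUSH 12  : [12]
PUSH 28  : [12, 28]
SUB      : [-16]
POP      : []
PUSH -3  : [-3]
PUSH -16 : [-3, -16]
OVER     : [-3, -16, -3]
OVER     : [-3, -16, -3, -16]
DIV      : [-3, -16, 0]
SUB      : [-3, -16]
MUL      : [48]
STORE 1  : []
PUSH -4  : [-4]
PUSH 8   : [-4, 8]
OVER     : [-4, 8, -4]
STORE 0  : [-4, 8]
LOAD 1   : [-4, 8, 48]

48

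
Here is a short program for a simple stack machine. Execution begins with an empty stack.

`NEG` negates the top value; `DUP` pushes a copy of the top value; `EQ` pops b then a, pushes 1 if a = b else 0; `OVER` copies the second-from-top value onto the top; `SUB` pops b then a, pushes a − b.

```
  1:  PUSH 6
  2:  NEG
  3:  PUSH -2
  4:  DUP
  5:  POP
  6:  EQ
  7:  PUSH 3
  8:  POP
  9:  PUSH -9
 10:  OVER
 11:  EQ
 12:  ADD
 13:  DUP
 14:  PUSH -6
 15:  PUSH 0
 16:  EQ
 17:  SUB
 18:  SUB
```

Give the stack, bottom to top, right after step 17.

PUSH 6  : 6
NEG     : -6
PUSH -2 : -6 -2
DUP     : -6 -2 -2
POP     : -6 -2
EQ      : 0
PUSH 3  : 0 3
POP     : 0
PUSH -9 : 0 -9
OVER    : 0 -9 0
EQ      : 0 0
ADD     : 0
DUP     : 0 0
PUSH -6 : 0 0 -6
PUSH 0  : 0 0 -6 0
EQ      : 0 0 0
SUB     : 0 0

[0, 0]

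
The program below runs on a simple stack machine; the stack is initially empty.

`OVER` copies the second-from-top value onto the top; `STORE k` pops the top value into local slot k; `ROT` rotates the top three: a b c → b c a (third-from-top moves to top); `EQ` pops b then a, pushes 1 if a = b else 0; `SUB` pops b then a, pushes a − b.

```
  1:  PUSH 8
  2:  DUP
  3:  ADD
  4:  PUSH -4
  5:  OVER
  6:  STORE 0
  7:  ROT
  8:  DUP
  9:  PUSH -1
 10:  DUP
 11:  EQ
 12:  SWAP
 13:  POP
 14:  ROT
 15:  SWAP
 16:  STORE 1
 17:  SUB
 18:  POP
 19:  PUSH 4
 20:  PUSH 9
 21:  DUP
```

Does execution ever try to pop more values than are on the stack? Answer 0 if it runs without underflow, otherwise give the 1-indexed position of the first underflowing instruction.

PUSH 8  -> 8
DUP     -> 8 8
ADD     -> 16
PUSH -4 -> 16 -4
OVER    -> 16 -4 16
STORE 0 -> 16 -4
ROT  — needs 3 operands, stack has 2 → underflow

7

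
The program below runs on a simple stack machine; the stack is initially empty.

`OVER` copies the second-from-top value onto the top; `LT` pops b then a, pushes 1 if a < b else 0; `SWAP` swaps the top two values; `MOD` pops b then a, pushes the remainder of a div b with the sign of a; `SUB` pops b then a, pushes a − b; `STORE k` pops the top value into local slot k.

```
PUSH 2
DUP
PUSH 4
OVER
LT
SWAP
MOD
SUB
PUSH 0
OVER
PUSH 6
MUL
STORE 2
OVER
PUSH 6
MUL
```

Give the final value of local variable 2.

12

PUSH 2  -> [2]
DUP     -> [2, 2]
PUSH 4  -> [2, 2, 4]
OVER    -> [2, 2, 4, 2]
LT      -> [2, 2, 0]
SWAP    -> [2, 0, 2]
MOD     -> [2, 0]
SUB     -> [2]
PUSH 0  -> [2, 0]
OVER    -> [2, 0, 2]
PUSH 6  -> [2, 0, 2, 6]
MUL     -> [2, 0, 12]
STORE 2 -> [2, 0]
OVER    -> [2, 0, 2]
PUSH 6  -> [2, 0, 2, 6]
MUL     -> [2, 0, 12]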